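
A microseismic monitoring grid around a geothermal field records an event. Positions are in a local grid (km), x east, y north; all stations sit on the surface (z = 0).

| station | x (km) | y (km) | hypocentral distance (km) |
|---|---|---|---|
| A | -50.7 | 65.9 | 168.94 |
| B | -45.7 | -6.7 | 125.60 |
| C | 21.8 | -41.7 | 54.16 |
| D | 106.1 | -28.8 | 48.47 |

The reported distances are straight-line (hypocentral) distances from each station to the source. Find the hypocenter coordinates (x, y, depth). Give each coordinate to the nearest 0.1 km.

Each station gives a sphere (x−x_i)² + (y−y_i)² + z² = d_i² (stations at z=0).
Subtracting the A sphere from B and C: z² cancels, leaving linear equations in x and y:
10.0 x − 145.2 y = 7985.44
145.0 x − 215.2 y = 20908.25
Solving: x ≈ 69.697, y ≈ -50.196 km (keep extra digits for the depth step; rounded: 69.7, -50.2).
Then from the A sphere: z² = 168.94² − (x + 50.7)² − (y − 65.9)² with x = 69.697, y = -50.196, so z ≈ 23.812 ≈ 23.8 km.
Check against D (with the unrounded solution): distance 48.48 ≈ 48.47 km. ✓

x ≈ 69.7 km, y ≈ -50.2 km, depth ≈ 23.8 km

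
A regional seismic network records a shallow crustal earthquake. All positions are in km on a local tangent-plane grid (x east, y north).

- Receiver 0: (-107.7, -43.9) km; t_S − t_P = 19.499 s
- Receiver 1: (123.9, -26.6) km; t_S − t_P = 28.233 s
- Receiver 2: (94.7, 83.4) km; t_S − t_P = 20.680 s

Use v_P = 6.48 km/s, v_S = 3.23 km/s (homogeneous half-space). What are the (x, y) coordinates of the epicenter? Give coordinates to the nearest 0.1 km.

Distance from S−P lag: d = Δt · v_P v_S / (v_P − v_S) = Δt · (6.48·3.23)/(6.48−3.23) ≈ 6.4401·Δt.
So d_Receiver 0 = 125.58, d_Receiver 1 = 181.82, d_Receiver 2 = 133.18 km.
Circle about each station: (x + 107.7)² + (y + 43.9)² = 125.58²; (x − 123.9)² + (y + 26.6)² = 181.82²; (x − 94.7)² + (y − 83.4)² = 133.18².
Subtracting the Receiver 0 equation from the Receiver 1 and Receiver 2 equations removes the quadratic terms:
463.2 x + 34.6 y = -14755.91
404.8 x + 254.6 y = 430.57
Solving the 2×2 system: x ≈ -36.3, y ≈ 59.4 km.

(-36.3, 59.4)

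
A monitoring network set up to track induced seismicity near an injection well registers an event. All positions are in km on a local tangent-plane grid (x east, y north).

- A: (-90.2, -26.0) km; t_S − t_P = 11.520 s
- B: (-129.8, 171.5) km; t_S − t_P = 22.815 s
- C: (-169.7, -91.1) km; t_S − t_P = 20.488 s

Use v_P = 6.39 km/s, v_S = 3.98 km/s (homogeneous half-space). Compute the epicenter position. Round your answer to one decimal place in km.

x ≈ 30.1 km, y ≈ -8.5 km

Distance from S−P lag: d = Δt · v_P v_S / (v_P − v_S) = Δt · (6.39·3.98)/(6.39−3.98) ≈ 10.5528·Δt.
So d_A = 121.57, d_B = 240.76, d_C = 216.21 km.
Circle about each station: (x + 90.2)² + (y + 26.0)² = 121.57²; (x + 129.8)² + (y − 171.5)² = 240.76²; (x + 169.7)² + (y + 91.1)² = 216.21².
Subtracting the A equation from the B and C equations removes the quadratic terms:
-79.2 x + 395.0 y = -5737.86
-159.0 x − 130.2 y = -3682.24
Solving the 2×2 system: x ≈ 30.1, y ≈ -8.5 km.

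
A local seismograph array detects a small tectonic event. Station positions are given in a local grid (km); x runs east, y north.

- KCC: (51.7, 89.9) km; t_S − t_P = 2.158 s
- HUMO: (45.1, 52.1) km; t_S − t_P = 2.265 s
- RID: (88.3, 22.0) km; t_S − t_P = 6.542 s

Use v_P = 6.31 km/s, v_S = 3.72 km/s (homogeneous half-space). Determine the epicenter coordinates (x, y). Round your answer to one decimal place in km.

Distance from S−P lag: d = Δt · v_P v_S / (v_P − v_S) = Δt · (6.31·3.72)/(6.31−3.72) ≈ 9.0630·Δt.
So d_KCC = 19.56, d_HUMO = 20.53, d_RID = 59.29 km.
Circle about each station: (x − 51.7)² + (y − 89.9)² = 19.56²; (x − 45.1)² + (y − 52.1)² = 20.53²; (x − 88.3)² + (y − 22.0)² = 59.29².
Subtracting the KCC equation from the HUMO and RID equations removes the quadratic terms:
-13.2 x − 75.6 y = -6045.37
73.2 x − 135.8 y = -5606.72
Solving the 2×2 system: x ≈ 54.2, y ≈ 70.5 km.

54.2 km east, 70.5 km north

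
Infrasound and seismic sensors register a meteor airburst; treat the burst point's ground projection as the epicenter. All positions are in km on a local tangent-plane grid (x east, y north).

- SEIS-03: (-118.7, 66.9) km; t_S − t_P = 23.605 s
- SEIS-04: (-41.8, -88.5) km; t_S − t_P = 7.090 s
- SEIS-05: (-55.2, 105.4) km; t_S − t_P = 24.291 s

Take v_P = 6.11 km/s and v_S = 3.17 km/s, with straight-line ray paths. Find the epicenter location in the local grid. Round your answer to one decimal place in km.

-15.8 km east, -49.7 km north

Distance from S−P lag: d = Δt · v_P v_S / (v_P − v_S) = Δt · (6.11·3.17)/(6.11−3.17) ≈ 6.5880·Δt.
So d_SEIS-03 = 155.51, d_SEIS-04 = 46.71, d_SEIS-05 = 160.03 km.
Circle about each station: (x + 118.7)² + (y − 66.9)² = 155.51²; (x + 41.8)² + (y + 88.5)² = 46.71²; (x + 55.2)² + (y − 105.4)² = 160.03².
Subtracting pairs of circle equations eliminates x²+y² and gives linear equations (the radical axes):
153.8 x − 310.8 y = 13015.73
127.0 x + 77.0 y = -5835.34
Solving the 2×2 system: x ≈ -15.8, y ≈ -49.7 km.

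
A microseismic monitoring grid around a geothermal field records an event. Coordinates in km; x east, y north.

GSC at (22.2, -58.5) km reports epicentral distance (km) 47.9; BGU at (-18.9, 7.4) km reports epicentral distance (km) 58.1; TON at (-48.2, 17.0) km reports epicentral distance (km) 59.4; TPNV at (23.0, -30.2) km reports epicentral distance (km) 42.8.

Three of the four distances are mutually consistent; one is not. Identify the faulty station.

BGU

Solve using three stations at a time. Using GSC, TON, TPNV (subtract circle equations pairwise → linear system) gives (x, y) ≈ (-19.5, -35.0).
Distances from that point to each station vs reported:
  GSC: calculated 47.9 vs reported 47.9 → residual 0.0 km
  BGU: calculated 42.4 vs reported 58.1 → residual 15.7 km
  TON: calculated 59.4 vs reported 59.4 → residual 0.0 km
  TPNV: calculated 42.8 vs reported 42.8 → residual 0.0 km
GSC, TON, TPNV are mutually consistent (residuals ≈ 0); BGU is off by 15.7 km.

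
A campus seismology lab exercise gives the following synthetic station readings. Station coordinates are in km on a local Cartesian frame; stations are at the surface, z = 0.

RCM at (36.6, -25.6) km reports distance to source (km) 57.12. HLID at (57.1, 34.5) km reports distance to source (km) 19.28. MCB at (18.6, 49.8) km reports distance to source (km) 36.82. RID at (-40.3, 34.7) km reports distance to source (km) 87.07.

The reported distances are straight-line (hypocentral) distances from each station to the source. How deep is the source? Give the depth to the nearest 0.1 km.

z ≈ 14.3 km

Each station gives a sphere (x−x_i)² + (y−y_i)² + z² = d_i² (stations at z=0).
Subtracting the RCM sphere from HLID and MCB: z² cancels, leaving linear equations in x and y:
41.0 x + 120.2 y = 5346.72
-36.0 x + 150.8 y = 2738.06
Solving: x ≈ 45.401, y ≈ 28.995 km (keep extra digits for the depth step; rounded: 45.4, 29.0).
Then from the RCM sphere: z² = 57.12² − (x − 36.6)² − (y + 25.6)² with x = 45.401, y = 28.995, so z ≈ 14.305 ≈ 14.3 km.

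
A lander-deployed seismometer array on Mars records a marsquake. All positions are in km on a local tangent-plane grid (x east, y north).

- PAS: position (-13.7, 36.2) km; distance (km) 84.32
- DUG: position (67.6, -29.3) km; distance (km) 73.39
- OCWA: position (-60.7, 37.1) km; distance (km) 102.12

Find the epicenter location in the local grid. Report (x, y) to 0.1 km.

Circle about each station: (x + 13.7)² + (y − 36.2)² = 84.32²; (x − 67.6)² + (y + 29.3)² = 73.39²; (x + 60.7)² + (y − 37.1)² = 102.12².
Subtracting the PAS equation from the DUG and OCWA equations removes the quadratic terms:
162.6 x − 131.0 y = 5653.89
-94.0 x + 1.8 y = 244.14
Solving the 2×2 system: x ≈ -3.5, y ≈ -47.5 km.
Check against PAS (with the unrounded x, y): √((x + 13.7)²+(y − 36.2)²) = 84.33 ≈ 84.32 km. ✓

(-3.5, -47.5)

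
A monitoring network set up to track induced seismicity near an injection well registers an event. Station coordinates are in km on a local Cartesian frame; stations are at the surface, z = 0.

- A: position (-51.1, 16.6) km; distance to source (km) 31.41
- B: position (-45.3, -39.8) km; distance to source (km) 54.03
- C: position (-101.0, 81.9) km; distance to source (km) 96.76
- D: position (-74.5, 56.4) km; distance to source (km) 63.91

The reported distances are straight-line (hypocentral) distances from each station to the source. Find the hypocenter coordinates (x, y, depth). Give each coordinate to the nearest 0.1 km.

Each station gives a sphere (x−x_i)² + (y−y_i)² + z² = d_i² (stations at z=0).
Subtracting the A sphere from B and C: z² cancels, leaving linear equations in x and y:
11.6 x − 112.8 y = -1183.29
-99.8 x + 130.6 y = 5645.93
Solving: x ≈ -49.507, y ≈ 5.399 km (keep extra digits for the depth step; rounded: -49.5, 5.4).
Then from the A sphere: z² = 31.41² − (x + 51.1)² − (y − 16.6)² with x = -49.507, y = 5.399, so z ≈ 29.302 ≈ 29.3 km.

x ≈ -49.5 km, y ≈ 5.4 km, depth ≈ 29.3 km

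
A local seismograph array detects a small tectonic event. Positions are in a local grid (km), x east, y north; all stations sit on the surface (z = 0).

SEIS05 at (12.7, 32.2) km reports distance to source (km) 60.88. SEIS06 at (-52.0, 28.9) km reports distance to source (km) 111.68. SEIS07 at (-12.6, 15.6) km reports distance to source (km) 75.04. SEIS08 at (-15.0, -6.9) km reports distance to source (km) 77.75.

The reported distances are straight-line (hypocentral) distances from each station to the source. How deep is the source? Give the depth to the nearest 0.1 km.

Each station gives a sphere (x−x_i)² + (y−y_i)² + z² = d_i² (stations at z=0).
Subtracting the SEIS05 sphere from SEIS06 and SEIS07: z² cancels, leaving linear equations in x and y:
-129.4 x − 6.6 y = -6424.97
-50.6 x − 33.2 y = -2720.64
Solving: x ≈ 49.305, y ≈ 6.801 km (keep extra digits for the depth step; rounded: 49.3, 6.8).
Then from the SEIS05 sphere: z² = 60.88² − (x − 12.7)² − (y − 32.2)² with x = 49.305, y = 6.801, so z ≈ 41.489 ≈ 41.5 km.
Check against SEIS08 (with the unrounded solution): distance 77.74 ≈ 77.75 km. ✓

depth ≈ 41.5 km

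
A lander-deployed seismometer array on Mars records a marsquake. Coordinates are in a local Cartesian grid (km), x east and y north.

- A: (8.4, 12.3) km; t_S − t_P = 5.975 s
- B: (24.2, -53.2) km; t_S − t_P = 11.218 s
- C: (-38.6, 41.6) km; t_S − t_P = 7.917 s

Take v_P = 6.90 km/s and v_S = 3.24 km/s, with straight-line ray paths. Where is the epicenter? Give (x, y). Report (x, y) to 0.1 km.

Distance from S−P lag: d = Δt · v_P v_S / (v_P − v_S) = Δt · (6.90·3.24)/(6.90−3.24) ≈ 6.1082·Δt.
So d_A = 36.50, d_B = 68.52, d_C = 48.36 km.
Circle about each station: (x − 8.4)² + (y − 12.3)² = 36.50²; (x − 24.2)² + (y + 53.2)² = 68.52²; (x + 38.6)² + (y − 41.6)² = 48.36².
Subtracting pairs of circle equations eliminates x²+y² and gives linear equations (the radical axes):
31.6 x − 131.0 y = -168.71
-94.0 x + 58.6 y = 1992.23
Solving the 2×2 system: x ≈ -24.0, y ≈ -4.5 km.
Check against A (with the unrounded x, y): √((x − 8.4)²+(y − 12.3)²) = 36.50 ≈ 36.50 km. ✓

x ≈ -24.0 km, y ≈ -4.5 km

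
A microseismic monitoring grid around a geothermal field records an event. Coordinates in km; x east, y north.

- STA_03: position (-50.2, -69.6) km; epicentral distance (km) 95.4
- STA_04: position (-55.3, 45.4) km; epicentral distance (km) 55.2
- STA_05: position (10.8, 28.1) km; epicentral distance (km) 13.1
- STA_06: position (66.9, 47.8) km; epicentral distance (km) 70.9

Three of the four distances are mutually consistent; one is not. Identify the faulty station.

Solve using three stations at a time. Using STA_04, STA_05, STA_06 (subtract circle equations pairwise → linear system) gives (x, y) ≈ (-2.0, 31.0).
Distances from that point to each station vs reported:
  STA_03: calculated 111.6 vs reported 95.4 → residual 16.2 km
  STA_04: calculated 55.2 vs reported 55.2 → residual 0.0 km
  STA_05: calculated 13.1 vs reported 13.1 → residual 0.0 km
  STA_06: calculated 70.9 vs reported 70.9 → residual 0.0 km
STA_04, STA_05, STA_06 are mutually consistent (residuals ≈ 0); STA_03 is off by 16.2 km.

STA_03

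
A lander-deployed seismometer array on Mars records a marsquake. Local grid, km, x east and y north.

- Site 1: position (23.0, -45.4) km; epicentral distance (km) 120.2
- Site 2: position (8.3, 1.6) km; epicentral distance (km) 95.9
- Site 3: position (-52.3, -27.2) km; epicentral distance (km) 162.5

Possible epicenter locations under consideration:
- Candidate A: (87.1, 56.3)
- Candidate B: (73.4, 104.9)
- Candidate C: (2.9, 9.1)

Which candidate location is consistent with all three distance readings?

For each candidate, compare |candidate − station| to the reported distance:
Candidate A: residuals Site 1 0.0, Site 2 0.0, Site 3 0.0 → max 0.0 km
Candidate B: residuals Site 1 38.3, Site 2 26.2, Site 3 19.8 → max 38.3 km
Candidate C: residuals Site 1 62.1, Site 2 86.7, Site 3 96.4 → max 96.4 km
Only Candidate A has all residuals ≈ 0.

Candidate A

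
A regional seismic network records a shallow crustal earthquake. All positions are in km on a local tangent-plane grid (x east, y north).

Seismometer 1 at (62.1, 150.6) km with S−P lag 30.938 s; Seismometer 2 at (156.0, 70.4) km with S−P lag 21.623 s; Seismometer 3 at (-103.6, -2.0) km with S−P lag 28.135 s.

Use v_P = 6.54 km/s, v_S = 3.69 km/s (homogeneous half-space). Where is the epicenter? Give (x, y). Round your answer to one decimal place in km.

Distance from S−P lag: d = Δt · v_P v_S / (v_P − v_S) = Δt · (6.54·3.69)/(6.54−3.69) ≈ 8.4676·Δt.
So d_Seismometer 1 = 261.97, d_Seismometer 2 = 183.09, d_Seismometer 3 = 238.24 km.
Circle about each station: (x − 62.1)² + (y − 150.6)² = 261.97²; (x − 156.0)² + (y − 70.4)² = 183.09²; (x + 103.6)² + (y + 2.0)² = 238.24².
Subtracting the Seismometer 1 equation from the Seismometer 2 and Seismometer 3 equations removes the quadratic terms:
187.8 x − 160.4 y = 37861.72
-331.4 x − 305.2 y = -3929.83
Solving the 2×2 system: x ≈ 110.3, y ≈ -106.9 km.

(110.3, -106.9)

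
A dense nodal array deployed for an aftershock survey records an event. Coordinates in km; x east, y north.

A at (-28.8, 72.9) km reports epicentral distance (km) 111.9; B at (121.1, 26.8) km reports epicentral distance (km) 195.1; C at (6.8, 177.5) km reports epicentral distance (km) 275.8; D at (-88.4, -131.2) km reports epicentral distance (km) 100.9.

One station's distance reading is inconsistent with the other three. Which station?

C

Solve using three stations at a time. Using A, B, D (subtract circle equations pairwise → linear system) gives (x, y) ≈ (-64.6, -33.1).
Distances from that point to each station vs reported:
  A: calculated 111.9 vs reported 111.9 → residual 0.0 km
  B: calculated 195.1 vs reported 195.1 → residual 0.0 km
  C: calculated 222.4 vs reported 275.8 → residual 53.4 km
  D: calculated 100.9 vs reported 100.9 → residual 0.0 km
A, B, D are mutually consistent (residuals ≈ 0); C is off by 53.4 km.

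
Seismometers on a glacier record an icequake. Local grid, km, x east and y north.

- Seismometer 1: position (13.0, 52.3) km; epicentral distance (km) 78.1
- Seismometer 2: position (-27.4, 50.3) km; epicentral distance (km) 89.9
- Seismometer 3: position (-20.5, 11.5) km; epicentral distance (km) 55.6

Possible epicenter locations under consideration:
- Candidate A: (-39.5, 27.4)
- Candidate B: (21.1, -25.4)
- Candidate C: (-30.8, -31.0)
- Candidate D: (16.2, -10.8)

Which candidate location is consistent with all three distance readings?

Candidate B

For each candidate, compare |candidate − station| to the reported distance:
Candidate A: residuals Seismometer 1 20.0, Seismometer 2 64.0, Seismometer 3 30.8 → max 64.0 km
Candidate B: residuals Seismometer 1 0.0, Seismometer 2 0.0, Seismometer 3 0.0 → max 0.0 km
Candidate C: residuals Seismometer 1 16.0, Seismometer 2 8.5, Seismometer 3 11.9 → max 16.0 km
Candidate D: residuals Seismometer 1 14.9, Seismometer 2 14.8, Seismometer 3 12.7 → max 14.9 km
Only Candidate B has all residuals ≈ 0.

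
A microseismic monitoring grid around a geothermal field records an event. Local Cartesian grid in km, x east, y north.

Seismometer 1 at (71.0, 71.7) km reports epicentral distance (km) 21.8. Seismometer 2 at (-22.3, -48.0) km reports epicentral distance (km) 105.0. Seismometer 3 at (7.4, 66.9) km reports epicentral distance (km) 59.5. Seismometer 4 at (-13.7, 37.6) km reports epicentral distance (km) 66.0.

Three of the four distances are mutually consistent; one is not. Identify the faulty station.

Seismometer 1

Solve using three stations at a time. Using Seismometer 2, Seismometer 3, Seismometer 4 (subtract circle equations pairwise → linear system) gives (x, y) ≈ (51.6, 26.8).
Distances from that point to each station vs reported:
  Seismometer 1: calculated 49.0 vs reported 21.8 → residual 27.2 km
  Seismometer 2: calculated 105.1 vs reported 105.0 → residual 0.1 km
  Seismometer 3: calculated 59.7 vs reported 59.5 → residual 0.2 km
  Seismometer 4: calculated 66.2 vs reported 66.0 → residual 0.2 km
Seismometer 2, Seismometer 3, Seismometer 4 are mutually consistent (residuals ≈ 0); Seismometer 1 is off by 27.2 km.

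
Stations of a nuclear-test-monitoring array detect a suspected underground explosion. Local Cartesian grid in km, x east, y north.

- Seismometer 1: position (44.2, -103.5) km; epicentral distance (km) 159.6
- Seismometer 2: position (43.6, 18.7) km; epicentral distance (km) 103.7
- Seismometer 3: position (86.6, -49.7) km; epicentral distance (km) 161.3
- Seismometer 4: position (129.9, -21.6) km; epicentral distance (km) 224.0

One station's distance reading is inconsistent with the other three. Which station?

Solve using three stations at a time. Using Seismometer 1, Seismometer 2, Seismometer 3 (subtract circle equations pairwise → linear system) gives (x, y) ≈ (-60.2, 17.3).
Distances from that point to each station vs reported:
  Seismometer 1: calculated 159.7 vs reported 159.6 → residual 0.1 km
  Seismometer 2: calculated 103.8 vs reported 103.7 → residual 0.1 km
  Seismometer 3: calculated 161.4 vs reported 161.3 → residual 0.1 km
  Seismometer 4: calculated 194.0 vs reported 224.0 → residual 30.0 km
Seismometer 1, Seismometer 2, Seismometer 3 are mutually consistent (residuals ≈ 0); Seismometer 4 is off by 30.0 km.

Seismometer 4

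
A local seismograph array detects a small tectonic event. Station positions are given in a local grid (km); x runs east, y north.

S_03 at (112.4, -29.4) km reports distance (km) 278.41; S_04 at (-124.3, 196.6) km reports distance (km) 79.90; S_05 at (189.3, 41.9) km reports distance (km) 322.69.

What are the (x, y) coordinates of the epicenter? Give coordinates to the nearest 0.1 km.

Circle about each station: (x − 112.4)² + (y + 29.4)² = 278.41²; (x + 124.3)² + (y − 196.6)² = 79.90²; (x − 189.3)² + (y − 41.9)² = 322.69².
Subtracting the S_03 equation from the S_04 and S_05 equations removes the quadratic terms:
-473.4 x + 452.0 y = 111732.05
153.8 x + 142.6 y = -2524.73
Solving the 2×2 system: x ≈ -124.6, y ≈ 116.7 km.

x ≈ -124.6 km, y ≈ 116.7 km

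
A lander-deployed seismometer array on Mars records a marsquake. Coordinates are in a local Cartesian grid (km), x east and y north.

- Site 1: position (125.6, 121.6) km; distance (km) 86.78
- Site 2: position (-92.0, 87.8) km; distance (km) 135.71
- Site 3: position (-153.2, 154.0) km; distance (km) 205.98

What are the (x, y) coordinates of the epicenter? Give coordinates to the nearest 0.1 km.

Circle about each station: (x − 125.6)² + (y − 121.6)² = 86.78²; (x + 92.0)² + (y − 87.8)² = 135.71²; (x + 153.2)² + (y − 154.0)² = 205.98².
Subtracting pairs of circle equations eliminates x²+y² and gives linear equations (the radical axes):
-435.2 x − 67.6 y = -25275.52
-557.6 x + 64.8 y = -18272.67
Solving the 2×2 system: x ≈ 43.6, y ≈ 93.2 km.
Check against Site 1 (with the unrounded x, y): √((x − 125.6)²+(y − 121.6)²) = 86.78 ≈ 86.78 km. ✓

(43.6, 93.2)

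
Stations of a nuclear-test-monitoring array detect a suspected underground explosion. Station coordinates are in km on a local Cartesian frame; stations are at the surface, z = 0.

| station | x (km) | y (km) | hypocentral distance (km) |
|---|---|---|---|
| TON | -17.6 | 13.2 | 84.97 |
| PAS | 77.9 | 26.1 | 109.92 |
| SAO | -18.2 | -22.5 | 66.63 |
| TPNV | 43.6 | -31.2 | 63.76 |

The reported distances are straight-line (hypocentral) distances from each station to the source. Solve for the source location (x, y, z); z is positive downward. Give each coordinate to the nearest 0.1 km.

(13.3, -44.1, 54.6)

Each station gives a sphere (x−x_i)² + (y−y_i)² + z² = d_i² (stations at z=0).
Subtracting the TON sphere from PAS and SAO: z² cancels, leaving linear equations in x and y:
191.0 x + 25.8 y = 1403.11
-1.2 x − 71.4 y = 3133.83
Solving: x ≈ 13.305, y ≈ -44.115 km (keep extra digits for the depth step; rounded: 13.3, -44.1).
Then from the TON sphere: z² = 84.97² − (x + 17.6)² − (y − 13.2)² with x = 13.305, y = -44.115, so z ≈ 54.587 ≈ 54.6 km.
Check against TPNV (with the unrounded solution): distance 63.75 ≈ 63.76 km. ✓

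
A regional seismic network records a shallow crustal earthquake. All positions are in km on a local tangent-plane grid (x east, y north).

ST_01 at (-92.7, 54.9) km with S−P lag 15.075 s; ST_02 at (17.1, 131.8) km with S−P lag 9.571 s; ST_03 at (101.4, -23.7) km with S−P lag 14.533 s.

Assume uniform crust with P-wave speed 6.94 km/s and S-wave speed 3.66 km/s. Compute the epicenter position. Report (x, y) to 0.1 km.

Distance from S−P lag: d = Δt · v_P v_S / (v_P − v_S) = Δt · (6.94·3.66)/(6.94−3.66) ≈ 7.7440·Δt.
So d_ST_01 = 116.74, d_ST_02 = 74.12, d_ST_03 = 112.54 km.
Circle about each station: (x + 92.7)² + (y − 54.9)² = 116.74²; (x − 17.1)² + (y − 131.8)² = 74.12²; (x − 101.4)² + (y + 23.7)² = 112.54².
Subtracting the ST_01 equation from the ST_02 and ST_03 equations removes the quadratic terms:
219.6 x + 153.8 y = 14190.80
388.2 x − 157.2 y = 199.33
Solving the 2×2 system: x ≈ 24.0, y ≈ 58.0 km.

24.0 km east, 58.0 km north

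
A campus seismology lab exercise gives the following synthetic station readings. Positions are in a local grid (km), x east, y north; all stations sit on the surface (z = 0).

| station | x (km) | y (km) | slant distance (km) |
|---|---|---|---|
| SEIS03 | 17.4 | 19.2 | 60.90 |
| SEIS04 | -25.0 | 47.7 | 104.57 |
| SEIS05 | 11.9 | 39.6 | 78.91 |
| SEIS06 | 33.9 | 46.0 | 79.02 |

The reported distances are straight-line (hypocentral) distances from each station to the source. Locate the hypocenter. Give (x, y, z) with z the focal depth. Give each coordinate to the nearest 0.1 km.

Each station gives a sphere (x−x_i)² + (y−y_i)² + z² = d_i² (stations at z=0).
Subtracting the SEIS03 sphere from SEIS04 and SEIS05: z² cancels, leaving linear equations in x and y:
-84.8 x + 57.0 y = -4997.18
-11.0 x + 40.8 y = -1479.61
Solving: x ≈ 42.201, y ≈ -24.887 km (keep extra digits for the depth step; rounded: 42.2, -24.9).
Then from the SEIS03 sphere: z² = 60.90² − (x − 17.4)² − (y − 19.2)² with x = 42.201, y = -24.887, so z ≈ 33.912 ≈ 33.9 km.

x ≈ 42.2 km, y ≈ -24.9 km, depth ≈ 33.9 km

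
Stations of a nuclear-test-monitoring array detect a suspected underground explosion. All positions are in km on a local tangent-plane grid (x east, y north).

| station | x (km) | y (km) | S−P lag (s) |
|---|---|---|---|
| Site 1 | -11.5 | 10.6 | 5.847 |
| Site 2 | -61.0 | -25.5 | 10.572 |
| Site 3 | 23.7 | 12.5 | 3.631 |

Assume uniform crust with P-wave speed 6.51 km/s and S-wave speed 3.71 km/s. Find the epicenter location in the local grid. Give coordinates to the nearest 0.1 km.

Distance from S−P lag: d = Δt · v_P v_S / (v_P − v_S) = Δt · (6.51·3.71)/(6.51−3.71) ≈ 8.6258·Δt.
So d_Site 1 = 50.43, d_Site 2 = 91.19, d_Site 3 = 31.32 km.
Circle about each station: (x + 11.5)² + (y − 10.6)² = 50.43²; (x + 61.0)² + (y + 25.5)² = 91.19²; (x − 23.7)² + (y − 12.5)² = 31.32².
Subtracting pairs of circle equations eliminates x²+y² and gives linear equations (the radical axes):
-99.0 x − 72.2 y = -1645.79
70.4 x + 3.8 y = 2035.57
Solving the 2×2 system: x ≈ 29.9, y ≈ -18.2 km.

29.9 km east, -18.2 km north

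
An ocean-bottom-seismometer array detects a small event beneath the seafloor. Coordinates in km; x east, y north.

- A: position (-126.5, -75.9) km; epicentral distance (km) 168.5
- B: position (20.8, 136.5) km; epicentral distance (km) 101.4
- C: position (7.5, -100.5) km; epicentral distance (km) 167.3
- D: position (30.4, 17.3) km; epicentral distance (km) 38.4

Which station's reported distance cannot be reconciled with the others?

C

Solve using three stations at a time. Using A, B, D (subtract circle equations pairwise → linear system) gives (x, y) ≈ (-2.1, 37.7).
Distances from that point to each station vs reported:
  A: calculated 168.5 vs reported 168.5 → residual 0.0 km
  B: calculated 101.4 vs reported 101.4 → residual 0.0 km
  C: calculated 138.6 vs reported 167.3 → residual 28.7 km
  D: calculated 38.4 vs reported 38.4 → residual 0.0 km
A, B, D are mutually consistent (residuals ≈ 0); C is off by 28.7 km.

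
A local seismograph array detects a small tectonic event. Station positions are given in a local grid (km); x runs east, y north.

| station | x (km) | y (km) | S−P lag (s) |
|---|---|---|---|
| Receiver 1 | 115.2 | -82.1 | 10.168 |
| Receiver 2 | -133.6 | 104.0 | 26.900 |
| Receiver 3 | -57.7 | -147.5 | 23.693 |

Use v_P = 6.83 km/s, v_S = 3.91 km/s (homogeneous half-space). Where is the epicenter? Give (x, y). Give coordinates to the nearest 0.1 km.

93.0 km east, 8.2 km north

Distance from S−P lag: d = Δt · v_P v_S / (v_P − v_S) = Δt · (6.83·3.91)/(6.83−3.91) ≈ 9.1457·Δt.
So d_Receiver 1 = 92.99, d_Receiver 2 = 246.02, d_Receiver 3 = 216.69 km.
Circle about each station: (x − 115.2)² + (y + 82.1)² = 92.99²; (x + 133.6)² + (y − 104.0)² = 246.02²; (x + 57.7)² + (y + 147.5)² = 216.69².
Subtracting the Receiver 1 equation from the Receiver 2 and Receiver 3 equations removes the quadratic terms:
-497.6 x + 372.2 y = -43225.19
-345.8 x − 130.8 y = -33233.33
Solving the 2×2 system: x ≈ 93.0, y ≈ 8.2 km.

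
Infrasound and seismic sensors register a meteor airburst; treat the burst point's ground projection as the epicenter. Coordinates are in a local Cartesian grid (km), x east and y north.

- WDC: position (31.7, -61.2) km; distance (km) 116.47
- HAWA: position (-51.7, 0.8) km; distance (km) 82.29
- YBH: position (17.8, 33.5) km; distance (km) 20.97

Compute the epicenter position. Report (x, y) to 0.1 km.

Circle about each station: (x − 31.7)² + (y + 61.2)² = 116.47²; (x + 51.7)² + (y − 0.8)² = 82.29²; (x − 17.8)² + (y − 33.5)² = 20.97².
Subtracting pairs of circle equations eliminates x²+y² and gives linear equations (the radical axes):
-166.8 x + 124.0 y = 4716.82
-27.8 x + 189.4 y = 9814.28
Solving the 2×2 system: x ≈ 11.5, y ≈ 53.5 km.

(11.5, 53.5)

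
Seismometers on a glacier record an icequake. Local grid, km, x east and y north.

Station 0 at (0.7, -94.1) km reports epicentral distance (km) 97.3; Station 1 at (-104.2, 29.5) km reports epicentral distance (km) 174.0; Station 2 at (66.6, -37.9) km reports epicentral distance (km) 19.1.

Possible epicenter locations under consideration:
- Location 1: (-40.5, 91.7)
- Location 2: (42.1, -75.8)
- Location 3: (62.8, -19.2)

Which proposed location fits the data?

For each candidate, compare |candidate − station| to the reported distance:
Location 1: residuals Station 0 93.0, Station 1 85.0, Station 2 149.0 → max 149.0 km
Location 2: residuals Station 0 52.0, Station 1 6.3, Station 2 26.0 → max 52.0 km
Location 3: residuals Station 0 0.0, Station 1 0.0, Station 2 0.0 → max 0.0 km
Only Location 3 has all residuals ≈ 0.

Location 3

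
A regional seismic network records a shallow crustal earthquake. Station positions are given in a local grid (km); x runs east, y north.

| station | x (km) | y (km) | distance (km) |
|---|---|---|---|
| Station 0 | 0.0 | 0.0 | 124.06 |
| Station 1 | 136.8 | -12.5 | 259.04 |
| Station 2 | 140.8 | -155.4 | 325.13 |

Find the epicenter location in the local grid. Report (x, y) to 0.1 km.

(-116.0, 44.0)

Circle about each station: x² + y² = 124.06²; (x − 136.8)² + (y + 12.5)² = 259.04²; (x − 140.8)² + (y + 155.4)² = 325.13².
Subtracting pairs of circle equations eliminates x²+y² and gives linear equations (the radical axes):
273.6 x − 25.0 y = -32840.35
281.6 x − 310.8 y = -46344.83
Solving the 2×2 system: x ≈ -116.0, y ≈ 44.0 km.
Check against Station 0 (with the unrounded x, y): √(x²+y²) = 124.08 ≈ 124.06 km. ✓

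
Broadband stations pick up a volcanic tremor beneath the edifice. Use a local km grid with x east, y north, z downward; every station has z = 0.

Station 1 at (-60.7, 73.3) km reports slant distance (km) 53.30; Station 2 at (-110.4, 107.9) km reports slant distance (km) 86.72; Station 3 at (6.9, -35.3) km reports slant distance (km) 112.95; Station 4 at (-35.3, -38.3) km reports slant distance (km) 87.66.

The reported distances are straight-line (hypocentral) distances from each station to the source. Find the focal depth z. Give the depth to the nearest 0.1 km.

z ≈ 28.3 km

Each station gives a sphere (x−x_i)² + (y−y_i)² + z² = d_i² (stations at z=0).
Subtracting the Station 1 sphere from Station 2 and Station 3: z² cancels, leaving linear equations in x and y:
-99.4 x + 69.2 y = 10093.72
135.2 x − 217.2 y = -17680.49
Solving: x ≈ -79.196, y ≈ 32.105 km (keep extra digits for the depth step; rounded: -79.2, 32.1).
Then from the Station 1 sphere: z² = 53.30² − (x + 60.7)² − (y − 73.3)² with x = -79.196, y = 32.105, so z ≈ 28.315 ≈ 28.3 km.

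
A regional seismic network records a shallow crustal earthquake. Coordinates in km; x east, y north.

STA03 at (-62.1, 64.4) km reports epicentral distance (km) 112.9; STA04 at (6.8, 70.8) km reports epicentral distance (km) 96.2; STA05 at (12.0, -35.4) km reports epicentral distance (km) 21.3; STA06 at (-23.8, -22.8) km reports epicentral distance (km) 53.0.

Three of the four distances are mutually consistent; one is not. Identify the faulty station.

Solve using three stations at a time. Using STA04, STA05, STA06 (subtract circle equations pairwise → linear system) gives (x, y) ≈ (29.2, -22.8).
Distances from that point to each station vs reported:
  STA03: calculated 126.2 vs reported 112.9 → residual 13.3 km
  STA04: calculated 96.2 vs reported 96.2 → residual 0.0 km
  STA05: calculated 21.4 vs reported 21.3 → residual 0.1 km
  STA06: calculated 53.0 vs reported 53.0 → residual 0.0 km
STA04, STA05, STA06 are mutually consistent (residuals ≈ 0); STA03 is off by 13.3 km.

STA03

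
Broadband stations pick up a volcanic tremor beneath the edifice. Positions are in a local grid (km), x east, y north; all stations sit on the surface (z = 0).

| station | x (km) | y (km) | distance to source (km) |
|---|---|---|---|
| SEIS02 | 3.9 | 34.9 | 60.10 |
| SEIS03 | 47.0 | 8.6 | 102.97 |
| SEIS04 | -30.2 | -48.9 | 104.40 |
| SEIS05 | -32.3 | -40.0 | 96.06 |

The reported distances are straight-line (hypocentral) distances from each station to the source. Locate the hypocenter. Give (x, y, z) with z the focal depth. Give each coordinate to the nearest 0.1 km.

x ≈ -40.0 km, y ≈ 47.4 km, depth ≈ 39.1 km

Each station gives a sphere (x−x_i)² + (y−y_i)² + z² = d_i² (stations at z=0).
Subtracting the SEIS02 sphere from SEIS03 and SEIS04: z² cancels, leaving linear equations in x and y:
86.2 x − 52.6 y = -5941.07
-68.2 x − 167.6 y = -5217.32
Solving: x ≈ -39.995, y ≈ 47.405 km (keep extra digits for the depth step; rounded: -40.0, 47.4).
Then from the SEIS02 sphere: z² = 60.10² − (x − 3.9)² − (y − 34.9)² with x = -39.995, y = 47.405, so z ≈ 39.101 ≈ 39.1 km.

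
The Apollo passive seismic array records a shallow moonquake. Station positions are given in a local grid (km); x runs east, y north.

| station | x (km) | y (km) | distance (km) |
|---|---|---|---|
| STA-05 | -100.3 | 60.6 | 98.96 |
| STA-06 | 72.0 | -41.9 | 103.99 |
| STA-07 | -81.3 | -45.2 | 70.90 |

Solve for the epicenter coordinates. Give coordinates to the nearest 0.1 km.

(-24.4, -2.9)

Circle about each station: (x + 100.3)² + (y − 60.6)² = 98.96²; (x − 72.0)² + (y + 41.9)² = 103.99²; (x + 81.3)² + (y + 45.2)² = 70.90².
Subtracting the STA-05 equation from the STA-06 and STA-07 equations removes the quadratic terms:
344.6 x − 205.0 y = -7813.68
38.0 x − 211.6 y = -313.45
Solving the 2×2 system: x ≈ -24.4, y ≈ -2.9 km.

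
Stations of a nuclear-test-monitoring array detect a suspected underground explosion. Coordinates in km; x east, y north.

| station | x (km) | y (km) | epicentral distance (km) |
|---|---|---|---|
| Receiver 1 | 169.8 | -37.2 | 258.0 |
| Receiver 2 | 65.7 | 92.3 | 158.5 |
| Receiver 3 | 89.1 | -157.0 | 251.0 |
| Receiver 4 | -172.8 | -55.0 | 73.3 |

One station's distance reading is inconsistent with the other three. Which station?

Solve using three stations at a time. Using Receiver 1, Receiver 2, Receiver 3 (subtract circle equations pairwise → linear system) gives (x, y) ≈ (-79.6, 28.9).
Distances from that point to each station vs reported:
  Receiver 1: calculated 258.0 vs reported 258.0 → residual 0.0 km
  Receiver 2: calculated 158.6 vs reported 158.5 → residual 0.1 km
  Receiver 3: calculated 251.0 vs reported 251.0 → residual 0.0 km
  Receiver 4: calculated 125.4 vs reported 73.3 → residual 52.1 km
Receiver 1, Receiver 2, Receiver 3 are mutually consistent (residuals ≈ 0); Receiver 4 is off by 52.1 km.

Receiver 4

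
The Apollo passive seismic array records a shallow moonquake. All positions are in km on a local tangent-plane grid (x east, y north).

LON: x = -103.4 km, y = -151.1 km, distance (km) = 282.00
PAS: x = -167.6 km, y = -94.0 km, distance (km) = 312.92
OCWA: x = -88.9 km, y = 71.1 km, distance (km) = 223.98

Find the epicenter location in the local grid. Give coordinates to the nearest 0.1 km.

127.0 km east, 11.5 km north

Circle about each station: (x + 103.4)² + (y + 151.1)² = 282.00²; (x + 167.6)² + (y + 94.0)² = 312.92²; (x + 88.9)² + (y − 71.1)² = 223.98².
Subtracting the LON equation from the PAS and OCWA equations removes the quadratic terms:
-128.4 x + 114.2 y = -14991.94
29.0 x + 444.4 y = 8792.61
Solving the 2×2 system: x ≈ 127.0, y ≈ 11.5 km.
Check against LON (with the unrounded x, y): √((x + 103.4)²+(y + 151.1)²) = 281.99 ≈ 282.00 km. ✓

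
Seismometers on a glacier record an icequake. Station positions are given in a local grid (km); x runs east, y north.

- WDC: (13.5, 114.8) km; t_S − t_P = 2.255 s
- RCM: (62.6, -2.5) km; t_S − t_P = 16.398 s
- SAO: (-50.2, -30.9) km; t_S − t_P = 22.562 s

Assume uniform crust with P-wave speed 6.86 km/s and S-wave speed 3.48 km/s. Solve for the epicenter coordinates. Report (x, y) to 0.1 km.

27.9 km east, 108.0 km north

Distance from S−P lag: d = Δt · v_P v_S / (v_P − v_S) = Δt · (6.86·3.48)/(6.86−3.48) ≈ 7.0630·Δt.
So d_WDC = 15.93, d_RCM = 115.82, d_SAO = 159.35 km.
Circle about each station: (x − 13.5)² + (y − 114.8)² = 15.93²; (x − 62.6)² + (y + 2.5)² = 115.82²; (x + 50.2)² + (y + 30.9)² = 159.35².
Subtracting the WDC equation from the RCM and SAO equations removes the quadratic terms:
98.2 x − 234.6 y = -22596.79
-127.4 x − 291.4 y = -35025.10
Solving the 2×2 system: x ≈ 27.9, y ≈ 108.0 km.
Check against WDC (with the unrounded x, y): √((x − 13.5)²+(y − 114.8)²) = 15.92 ≈ 15.93 km. ✓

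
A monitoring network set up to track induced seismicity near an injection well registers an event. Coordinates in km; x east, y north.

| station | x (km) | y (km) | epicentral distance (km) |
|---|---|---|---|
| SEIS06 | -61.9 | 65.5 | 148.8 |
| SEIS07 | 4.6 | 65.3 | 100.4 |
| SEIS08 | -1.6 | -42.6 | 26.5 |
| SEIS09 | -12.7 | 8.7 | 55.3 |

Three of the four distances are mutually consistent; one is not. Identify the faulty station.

Solve using three stations at a time. Using SEIS07, SEIS08, SEIS09 (subtract circle equations pairwise → linear system) gives (x, y) ≈ (23.2, -33.4).
Distances from that point to each station vs reported:
  SEIS06: calculated 130.4 vs reported 148.8 → residual 18.4 km
  SEIS07: calculated 100.4 vs reported 100.4 → residual 0.0 km
  SEIS08: calculated 26.4 vs reported 26.5 → residual 0.1 km
  SEIS09: calculated 55.3 vs reported 55.3 → residual 0.0 km
SEIS07, SEIS08, SEIS09 are mutually consistent (residuals ≈ 0); SEIS06 is off by 18.4 km.

SEIS06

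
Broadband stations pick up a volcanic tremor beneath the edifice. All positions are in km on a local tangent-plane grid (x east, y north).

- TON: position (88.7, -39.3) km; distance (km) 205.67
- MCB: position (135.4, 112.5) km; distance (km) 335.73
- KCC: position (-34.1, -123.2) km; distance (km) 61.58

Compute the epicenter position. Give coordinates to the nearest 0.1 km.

Circle about each station: (x − 88.7)² + (y + 39.3)² = 205.67²; (x − 135.4)² + (y − 112.5)² = 335.73²; (x + 34.1)² + (y + 123.2)² = 61.58².
Subtracting the TON equation from the MCB and KCC equations removes the quadratic terms:
93.4 x + 303.6 y = -48837.25
-245.6 x − 167.8 y = 45436.92
Solving the 2×2 system: x ≈ -95.1, y ≈ -131.6 km.
Check against TON (with the unrounded x, y): √((x − 88.7)²+(y + 39.3)²) = 205.66 ≈ 205.67 km. ✓

-95.1 km east, -131.6 km north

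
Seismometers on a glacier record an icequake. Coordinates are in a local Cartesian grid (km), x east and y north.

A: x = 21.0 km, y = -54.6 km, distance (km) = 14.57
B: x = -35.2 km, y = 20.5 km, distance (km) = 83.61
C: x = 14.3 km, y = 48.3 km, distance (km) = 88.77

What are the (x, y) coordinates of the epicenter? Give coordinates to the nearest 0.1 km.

22.4 km east, -40.1 km north

Circle about each station: (x − 21.0)² + (y + 54.6)² = 14.57²; (x + 35.2)² + (y − 20.5)² = 83.61²; (x − 14.3)² + (y − 48.3)² = 88.77².
Subtracting pairs of circle equations eliminates x²+y² and gives linear equations (the radical axes):
-112.4 x + 150.2 y = -8541.22
-13.4 x + 205.8 y = -8552.61
Solving the 2×2 system: x ≈ 22.4, y ≈ -40.1 km.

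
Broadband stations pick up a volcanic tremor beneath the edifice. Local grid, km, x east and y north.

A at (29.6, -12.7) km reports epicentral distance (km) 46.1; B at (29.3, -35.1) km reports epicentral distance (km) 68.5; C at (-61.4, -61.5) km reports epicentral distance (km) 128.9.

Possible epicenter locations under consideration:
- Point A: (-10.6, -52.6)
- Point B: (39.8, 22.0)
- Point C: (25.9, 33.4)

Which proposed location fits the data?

For each candidate, compare |candidate − station| to the reported distance:
Point A: residuals A 10.5, B 24.9, C 77.3 → max 77.3 km
Point B: residuals A 9.9, B 10.4, C 2.3 → max 10.4 km
Point C: residuals A 0.1, B 0.1, C 0.0 → max 0.1 km
Only Point C has all residuals ≈ 0.

Point C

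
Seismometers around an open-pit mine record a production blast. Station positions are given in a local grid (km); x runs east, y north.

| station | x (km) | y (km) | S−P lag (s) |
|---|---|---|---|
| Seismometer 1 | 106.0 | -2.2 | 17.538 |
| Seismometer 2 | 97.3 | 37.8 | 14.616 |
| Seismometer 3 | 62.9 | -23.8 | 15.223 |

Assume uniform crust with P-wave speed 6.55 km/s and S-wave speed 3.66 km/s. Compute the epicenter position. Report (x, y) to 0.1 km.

x ≈ -18.9 km, y ≈ 72.4 km

Distance from S−P lag: d = Δt · v_P v_S / (v_P − v_S) = Δt · (6.55·3.66)/(6.55−3.66) ≈ 8.2952·Δt.
So d_Seismometer 1 = 145.48, d_Seismometer 2 = 121.24, d_Seismometer 3 = 126.28 km.
Circle about each station: (x − 106.0)² + (y + 2.2)² = 145.48²; (x − 97.3)² + (y − 37.8)² = 121.24²; (x − 62.9)² + (y + 23.8)² = 126.28².
Subtracting the Seismometer 1 equation from the Seismometer 2 and Seismometer 3 equations removes the quadratic terms:
-17.4 x + 80.0 y = 6120.58
-86.2 x − 43.2 y = -1500.20
Solving the 2×2 system: x ≈ -18.9, y ≈ 72.4 km.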